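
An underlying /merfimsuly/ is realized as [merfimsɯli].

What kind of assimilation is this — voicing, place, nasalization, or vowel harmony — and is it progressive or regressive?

/u/→[ɯ] /y/→[i].
Vowels agree with the first vowel, so the harmony is progressive.

vowel harmony, progressive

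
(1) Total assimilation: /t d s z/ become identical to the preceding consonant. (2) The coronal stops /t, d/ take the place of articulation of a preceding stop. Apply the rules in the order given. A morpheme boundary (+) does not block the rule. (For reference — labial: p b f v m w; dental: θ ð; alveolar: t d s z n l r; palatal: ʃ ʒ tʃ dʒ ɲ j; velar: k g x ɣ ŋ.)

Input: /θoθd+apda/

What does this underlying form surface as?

Rule 1: /d/ after /θ/ → [θ] (total assimilation)
Rule 1: /d/ after /p/ → [p] (total assimilation)
After rule 1: θoθθ+appa
Rule 2: no segment meets the rule's conditions; no change.

[θoθθ+appa]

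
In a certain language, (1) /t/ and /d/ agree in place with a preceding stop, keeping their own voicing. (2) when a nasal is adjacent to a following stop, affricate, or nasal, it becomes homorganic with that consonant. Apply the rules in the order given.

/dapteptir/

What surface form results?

[dappeppir]

Rule 1: /t/ after /p/ (labial) → [p]
Rule 1: /t/ after /p/ (labial) → [p]
After rule 1: dappeppir
Rule 2: no segment meets the rule's conditions; no change.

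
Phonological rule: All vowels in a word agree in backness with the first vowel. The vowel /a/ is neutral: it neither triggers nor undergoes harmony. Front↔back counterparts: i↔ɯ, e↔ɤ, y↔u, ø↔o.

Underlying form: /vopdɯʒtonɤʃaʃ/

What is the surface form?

no segment meets the rule's conditions; no change.

[vopdɯʒtonɤʃaʃ]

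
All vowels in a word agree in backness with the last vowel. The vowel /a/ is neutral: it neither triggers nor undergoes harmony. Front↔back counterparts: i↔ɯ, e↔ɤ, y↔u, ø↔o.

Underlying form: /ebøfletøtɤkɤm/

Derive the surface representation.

[ɤboflɤtotɤkɤm]

/e/ harmonizes with /ɤ/ ([+back]) → [ɤ]
/ø/ harmonizes with /ɤ/ ([+back]) → [o]
/e/ harmonizes with /ɤ/ ([+back]) → [ɤ]
/ø/ harmonizes with /ɤ/ ([+back]) → [o]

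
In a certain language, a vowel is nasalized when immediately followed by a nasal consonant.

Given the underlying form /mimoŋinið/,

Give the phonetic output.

/i/ before nasal /m/ → [ĩ]
/o/ before nasal /ŋ/ → [õ]
/i/ before nasal /n/ → [ĩ]

[mĩmõŋĩnið]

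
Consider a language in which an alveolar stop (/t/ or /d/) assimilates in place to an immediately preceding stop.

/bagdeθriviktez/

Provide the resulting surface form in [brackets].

[baggeθrivikkez]

/d/ after /g/ (velar) → [g]
/t/ after /k/ (velar) → [k]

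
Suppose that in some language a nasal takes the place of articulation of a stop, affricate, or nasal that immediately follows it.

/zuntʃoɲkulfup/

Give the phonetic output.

[zuɲtʃoŋkulfup]

/n/ before /tʃ/ (palatal) → [ɲ]
/ɲ/ before /k/ (velar) → [ŋ]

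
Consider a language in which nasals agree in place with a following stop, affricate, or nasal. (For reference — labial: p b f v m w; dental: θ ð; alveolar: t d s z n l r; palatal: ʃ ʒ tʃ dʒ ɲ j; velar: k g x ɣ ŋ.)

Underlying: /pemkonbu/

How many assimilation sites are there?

2

/m/ before /k/ (velar) → [ŋ]
/n/ before /b/ (labial) → [m]
2 segments change.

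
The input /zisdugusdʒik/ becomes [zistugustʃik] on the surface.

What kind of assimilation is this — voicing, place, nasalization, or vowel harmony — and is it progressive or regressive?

voicing assimilation, progressive

/d/→[t] /dʒ/→[tʃ].
Each target copies a feature from the preceding segment, so the direction is progressive.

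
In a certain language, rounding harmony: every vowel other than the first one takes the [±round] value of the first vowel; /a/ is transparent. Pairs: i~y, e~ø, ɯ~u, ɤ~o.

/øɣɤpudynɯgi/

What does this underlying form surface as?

/ɤ/ harmonizes with /ø/ ([+round]) → [o]
/ɯ/ harmonizes with /ø/ ([+round]) → [u]
/i/ harmonizes with /ø/ ([+round]) → [y]

[øɣopudynugy]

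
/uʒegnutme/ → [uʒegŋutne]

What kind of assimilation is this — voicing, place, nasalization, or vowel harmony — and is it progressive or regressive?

/n/→[ŋ] /m/→[n].
Each target copies a feature from the preceding segment, so the direction is progressive.

place assimilation, progressive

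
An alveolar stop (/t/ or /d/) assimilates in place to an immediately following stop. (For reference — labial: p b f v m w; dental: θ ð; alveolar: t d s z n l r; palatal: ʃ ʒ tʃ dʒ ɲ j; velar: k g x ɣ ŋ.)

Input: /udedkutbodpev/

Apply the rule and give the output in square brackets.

/d/ before /k/ (velar) → [g]
/t/ before /b/ (labial) → [p]
/d/ before /p/ (labial) → [b]

[udegkupbobpev]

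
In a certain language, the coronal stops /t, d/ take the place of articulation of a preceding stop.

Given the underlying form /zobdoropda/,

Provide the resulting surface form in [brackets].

/d/ after /b/ (labial) → [b]
/d/ after /p/ (labial) → [b]

[zobboropba]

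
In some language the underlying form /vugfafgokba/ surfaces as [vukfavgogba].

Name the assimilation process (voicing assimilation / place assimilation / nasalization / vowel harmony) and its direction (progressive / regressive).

voicing assimilation, regressive

/g/→[k] /f/→[v] /k/→[g].
Each target copies a feature from the following segment, so the direction is regressive.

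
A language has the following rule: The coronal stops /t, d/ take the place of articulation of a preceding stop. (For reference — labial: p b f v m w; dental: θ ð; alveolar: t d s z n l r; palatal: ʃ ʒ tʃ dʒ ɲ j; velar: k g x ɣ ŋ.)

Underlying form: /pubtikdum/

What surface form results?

/t/ after /b/ (labial) → [p]
/d/ after /k/ (velar) → [g]

[pubpikgum]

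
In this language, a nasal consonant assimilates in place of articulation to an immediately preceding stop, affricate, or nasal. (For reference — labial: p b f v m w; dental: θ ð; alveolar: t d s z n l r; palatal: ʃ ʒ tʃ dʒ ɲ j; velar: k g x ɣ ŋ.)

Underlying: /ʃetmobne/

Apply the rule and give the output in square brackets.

[ʃetnobme]

/m/ after /t/ (alveolar) → [n]
/n/ after /b/ (labial) → [m]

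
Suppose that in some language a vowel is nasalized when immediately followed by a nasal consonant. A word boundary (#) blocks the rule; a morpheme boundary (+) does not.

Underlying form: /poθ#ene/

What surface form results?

/e/ before nasal /n/ → [ẽ]

[poθ#ẽne]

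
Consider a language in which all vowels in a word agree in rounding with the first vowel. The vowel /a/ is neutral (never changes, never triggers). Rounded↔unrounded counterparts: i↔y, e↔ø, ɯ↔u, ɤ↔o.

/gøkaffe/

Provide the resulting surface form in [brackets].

/e/ harmonizes with /ø/ ([+round]) → [ø]

[gøkaffø]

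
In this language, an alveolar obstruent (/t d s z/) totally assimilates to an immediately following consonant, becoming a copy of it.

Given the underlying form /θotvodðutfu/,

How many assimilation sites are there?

3

/t/ before /v/ → [v] (total assimilation)
/d/ before /ð/ → [ð] (total assimilation)
/t/ before /f/ → [f] (total assimilation)
3 segments change.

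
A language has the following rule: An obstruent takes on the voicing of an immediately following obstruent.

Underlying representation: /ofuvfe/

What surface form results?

[ofuffe]

/v/ before /f/ (voiceless) → [f]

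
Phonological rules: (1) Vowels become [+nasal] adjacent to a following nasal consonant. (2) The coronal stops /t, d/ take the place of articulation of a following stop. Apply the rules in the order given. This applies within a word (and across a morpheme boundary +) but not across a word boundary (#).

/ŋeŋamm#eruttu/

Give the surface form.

[ŋẽŋãmm#eruttu]

Rule 1: /e/ before nasal /ŋ/ → [ẽ]
Rule 1: /a/ before nasal /m/ → [ã]
After rule 1: ŋẽŋãmm#eruttu
Rule 2: no segment meets the rule's conditions; no change.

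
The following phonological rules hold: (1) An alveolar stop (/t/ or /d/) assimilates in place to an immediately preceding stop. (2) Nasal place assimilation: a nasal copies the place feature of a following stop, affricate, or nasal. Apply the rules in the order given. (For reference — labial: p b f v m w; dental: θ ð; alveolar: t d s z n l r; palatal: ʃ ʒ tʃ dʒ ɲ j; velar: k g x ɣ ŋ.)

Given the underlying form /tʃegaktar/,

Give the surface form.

[tʃegakkar]

Rule 1: /t/ after /k/ (velar) → [k]
After rule 1: tʃegakkar
Rule 2: no segment meets the rule's conditions; no change.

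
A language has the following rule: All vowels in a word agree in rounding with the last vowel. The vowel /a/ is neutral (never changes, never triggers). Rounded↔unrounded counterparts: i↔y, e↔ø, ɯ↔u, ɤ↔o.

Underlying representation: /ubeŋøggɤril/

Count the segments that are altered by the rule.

/u/ harmonizes with /i/ ([-round]) → [ɯ]
/ø/ harmonizes with /i/ ([-round]) → [e]
2 segments change.

2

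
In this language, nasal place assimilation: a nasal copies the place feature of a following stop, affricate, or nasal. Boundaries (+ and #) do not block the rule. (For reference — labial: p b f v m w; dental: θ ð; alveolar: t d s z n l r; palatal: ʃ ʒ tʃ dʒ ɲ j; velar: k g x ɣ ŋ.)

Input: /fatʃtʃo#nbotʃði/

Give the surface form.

/n/ before /b/ (labial) → [m]

[fatʃtʃo#mbotʃði]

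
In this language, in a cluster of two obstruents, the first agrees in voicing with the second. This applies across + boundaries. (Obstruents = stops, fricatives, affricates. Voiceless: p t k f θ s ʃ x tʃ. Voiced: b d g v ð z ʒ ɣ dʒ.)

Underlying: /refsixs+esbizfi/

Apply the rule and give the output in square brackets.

[refsixs+ezbisfi]

/s/ before /b/ (voiced) → [z]
/z/ before /f/ (voiceless) → [s]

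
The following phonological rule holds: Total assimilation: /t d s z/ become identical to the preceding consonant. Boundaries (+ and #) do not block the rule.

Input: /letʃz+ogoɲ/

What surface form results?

/z/ after /tʃ/ → [tʃ] (total assimilation)

[letʃtʃ+ogoɲ]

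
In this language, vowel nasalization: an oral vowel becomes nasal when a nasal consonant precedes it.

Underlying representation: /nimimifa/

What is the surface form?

[nĩmĩmĩfa]

/i/ after nasal /n/ → [ĩ]
/i/ after nasal /m/ → [ĩ]
/i/ after nasal /m/ → [ĩ]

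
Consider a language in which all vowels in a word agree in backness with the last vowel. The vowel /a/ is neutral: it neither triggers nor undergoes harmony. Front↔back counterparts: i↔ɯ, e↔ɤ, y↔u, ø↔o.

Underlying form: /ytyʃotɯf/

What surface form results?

[utuʃotɯf]

/y/ harmonizes with /ɯ/ ([+back]) → [u]
/y/ harmonizes with /ɯ/ ([+back]) → [u]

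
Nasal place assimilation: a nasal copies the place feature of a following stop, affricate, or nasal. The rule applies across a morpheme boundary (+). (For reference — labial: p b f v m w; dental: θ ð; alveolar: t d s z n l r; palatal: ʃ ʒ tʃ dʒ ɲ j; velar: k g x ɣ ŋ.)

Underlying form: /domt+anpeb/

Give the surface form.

[dont+ampeb]

/m/ before /t/ (alveolar) → [n]
/n/ before /p/ (labial) → [m]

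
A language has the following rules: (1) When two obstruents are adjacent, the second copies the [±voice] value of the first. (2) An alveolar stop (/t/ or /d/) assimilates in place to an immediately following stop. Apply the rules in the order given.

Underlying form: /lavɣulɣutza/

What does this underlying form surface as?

[lavɣulɣutsa]

Rule 1: /z/ after /t/ (voiceless) → [s]
After rule 1: lavɣulɣutsa
Rule 2: no segment meets the rule's conditions; no change.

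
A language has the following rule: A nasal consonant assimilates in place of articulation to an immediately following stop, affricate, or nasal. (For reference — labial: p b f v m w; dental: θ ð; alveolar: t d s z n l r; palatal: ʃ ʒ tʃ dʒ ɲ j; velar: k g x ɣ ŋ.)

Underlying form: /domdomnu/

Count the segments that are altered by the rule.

/m/ before /d/ (alveolar) → [n]
/m/ before /n/ (alveolar) → [n]
2 segments change.

2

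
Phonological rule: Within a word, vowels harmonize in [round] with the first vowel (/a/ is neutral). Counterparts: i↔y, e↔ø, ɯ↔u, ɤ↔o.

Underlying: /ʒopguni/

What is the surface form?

[ʒopguny]

/i/ harmonizes with /o/ ([+round]) → [y]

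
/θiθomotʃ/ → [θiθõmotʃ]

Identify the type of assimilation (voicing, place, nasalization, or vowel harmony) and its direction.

nasalization, regressive

/o/→[õ].
Each target copies a feature from the following segment, so the direction is regressive.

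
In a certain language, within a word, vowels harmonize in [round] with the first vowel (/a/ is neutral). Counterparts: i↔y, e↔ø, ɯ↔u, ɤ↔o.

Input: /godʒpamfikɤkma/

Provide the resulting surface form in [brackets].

[godʒpamfykokma]

/i/ harmonizes with /o/ ([+round]) → [y]
/ɤ/ harmonizes with /o/ ([+round]) → [o]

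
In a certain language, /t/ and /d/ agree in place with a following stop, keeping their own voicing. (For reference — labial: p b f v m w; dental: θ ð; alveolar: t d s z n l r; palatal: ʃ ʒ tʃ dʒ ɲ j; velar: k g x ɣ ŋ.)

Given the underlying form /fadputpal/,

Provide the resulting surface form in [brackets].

/d/ before /p/ (labial) → [b]
/t/ before /p/ (labial) → [p]

[fabpuppal]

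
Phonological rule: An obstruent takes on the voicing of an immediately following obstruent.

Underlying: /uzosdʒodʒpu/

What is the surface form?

[uzozdʒotʃpu]

/s/ before /dʒ/ (voiced) → [z]
/dʒ/ before /p/ (voiceless) → [tʃ]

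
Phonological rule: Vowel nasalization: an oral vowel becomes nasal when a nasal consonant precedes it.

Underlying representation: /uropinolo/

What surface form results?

/o/ after nasal /n/ → [õ]

[uropinõlo]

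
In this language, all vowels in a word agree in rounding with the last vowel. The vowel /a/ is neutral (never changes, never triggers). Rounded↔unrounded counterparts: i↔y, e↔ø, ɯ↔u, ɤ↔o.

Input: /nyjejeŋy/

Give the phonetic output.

[nyjøjøŋy]

/e/ harmonizes with /y/ ([+round]) → [ø]
/e/ harmonizes with /y/ ([+round]) → [ø]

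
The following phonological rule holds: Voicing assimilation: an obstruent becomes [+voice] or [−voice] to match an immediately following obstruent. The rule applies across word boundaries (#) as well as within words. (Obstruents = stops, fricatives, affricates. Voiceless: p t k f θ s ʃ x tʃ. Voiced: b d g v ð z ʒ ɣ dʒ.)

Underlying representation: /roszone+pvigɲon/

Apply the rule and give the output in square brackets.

/s/ before /z/ (voiced) → [z]
/p/ before /v/ (voiced) → [b]

[rozzone+bvigɲon]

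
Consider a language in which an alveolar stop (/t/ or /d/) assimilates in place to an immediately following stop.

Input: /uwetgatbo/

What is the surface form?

/t/ before /g/ (velar) → [k]
/t/ before /b/ (labial) → [p]

[uwekgapbo]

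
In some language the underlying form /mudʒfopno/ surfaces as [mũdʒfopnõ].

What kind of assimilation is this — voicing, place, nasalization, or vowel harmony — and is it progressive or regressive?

/u/→[ũ] /o/→[õ].
Each target copies a feature from the preceding segment, so the direction is progressive.

nasalization, progressive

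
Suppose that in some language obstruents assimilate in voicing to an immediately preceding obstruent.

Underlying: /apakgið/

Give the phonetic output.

[apakkið]

/g/ after /k/ (voiceless) → [k]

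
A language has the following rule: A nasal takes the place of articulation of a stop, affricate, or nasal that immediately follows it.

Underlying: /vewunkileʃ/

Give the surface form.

/n/ before /k/ (velar) → [ŋ]

[vewuŋkileʃ]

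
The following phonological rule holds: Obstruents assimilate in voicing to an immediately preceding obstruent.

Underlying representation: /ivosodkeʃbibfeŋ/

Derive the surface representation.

/k/ after /d/ (voiced) → [g]
/b/ after /ʃ/ (voiceless) → [p]
/f/ after /b/ (voiced) → [v]

[ivosodgeʃpibveŋ]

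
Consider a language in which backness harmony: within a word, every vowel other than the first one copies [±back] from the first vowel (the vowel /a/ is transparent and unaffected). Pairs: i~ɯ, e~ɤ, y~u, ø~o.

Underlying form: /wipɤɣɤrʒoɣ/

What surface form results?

/ɤ/ harmonizes with /i/ ([-back]) → [e]
/ɤ/ harmonizes with /i/ ([-back]) → [e]
/o/ harmonizes with /i/ ([-back]) → [ø]

[wipeɣerʒøɣ]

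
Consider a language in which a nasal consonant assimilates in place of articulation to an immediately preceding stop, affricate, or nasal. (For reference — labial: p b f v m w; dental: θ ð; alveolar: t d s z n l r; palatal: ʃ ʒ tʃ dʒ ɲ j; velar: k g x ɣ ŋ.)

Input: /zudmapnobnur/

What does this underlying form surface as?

/m/ after /d/ (alveolar) → [n]
/n/ after /p/ (labial) → [m]
/n/ after /b/ (labial) → [m]

[zudnapmobmur]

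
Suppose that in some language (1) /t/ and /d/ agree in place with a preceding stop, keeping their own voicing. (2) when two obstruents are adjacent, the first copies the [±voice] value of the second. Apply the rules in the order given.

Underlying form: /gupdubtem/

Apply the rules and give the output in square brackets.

[gubbuppem]

Rule 1: /d/ after /p/ (labial) → [b]
Rule 1: /t/ after /b/ (labial) → [p]
After rule 1: gupbubpem
Rule 2: /p/ before /b/ (voiced) → [b]
Rule 2: /b/ before /p/ (voiceless) → [p]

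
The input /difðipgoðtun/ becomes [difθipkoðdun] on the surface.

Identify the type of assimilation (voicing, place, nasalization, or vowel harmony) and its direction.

voicing assimilation, progressive

/ð/→[θ] /g/→[k] /t/→[d].
Each target copies a feature from the preceding segment, so the direction is progressive.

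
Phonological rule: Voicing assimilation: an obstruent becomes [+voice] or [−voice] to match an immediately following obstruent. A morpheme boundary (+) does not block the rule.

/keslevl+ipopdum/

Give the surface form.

[keslevl+ipobdum]

/p/ before /d/ (voiced) → [b]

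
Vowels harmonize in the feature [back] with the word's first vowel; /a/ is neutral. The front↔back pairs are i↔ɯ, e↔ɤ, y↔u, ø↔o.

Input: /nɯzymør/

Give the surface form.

[nɯzumor]

/y/ harmonizes with /ɯ/ ([+back]) → [u]
/ø/ harmonizes with /ɯ/ ([+back]) → [o]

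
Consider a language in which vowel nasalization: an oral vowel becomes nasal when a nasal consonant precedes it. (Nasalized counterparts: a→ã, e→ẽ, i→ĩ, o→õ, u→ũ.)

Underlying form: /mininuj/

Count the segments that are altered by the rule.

3

/i/ after nasal /m/ → [ĩ]
/i/ after nasal /n/ → [ĩ]
/u/ after nasal /n/ → [ũ]
3 segments change.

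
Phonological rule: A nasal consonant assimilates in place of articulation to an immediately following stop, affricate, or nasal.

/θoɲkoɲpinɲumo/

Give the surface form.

/ɲ/ before /k/ (velar) → [ŋ]
/ɲ/ before /p/ (labial) → [m]
/n/ before /ɲ/ (palatal) → [ɲ]

[θoŋkompiɲɲumo]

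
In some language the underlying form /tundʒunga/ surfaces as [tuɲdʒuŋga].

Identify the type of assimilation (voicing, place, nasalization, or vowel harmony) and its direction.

/n/→[ɲ] /n/→[ŋ].
Each target copies a feature from the following segment, so the direction is regressive.

place assimilation, regressive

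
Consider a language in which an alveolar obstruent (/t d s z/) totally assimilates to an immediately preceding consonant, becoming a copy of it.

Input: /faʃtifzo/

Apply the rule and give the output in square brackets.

/t/ after /ʃ/ → [ʃ] (total assimilation)
/z/ after /f/ → [f] (total assimilation)

[faʃʃiffo]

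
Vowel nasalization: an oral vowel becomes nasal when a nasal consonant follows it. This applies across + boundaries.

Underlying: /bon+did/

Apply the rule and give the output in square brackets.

[bõn+did]

/o/ before nasal /n/ → [õ]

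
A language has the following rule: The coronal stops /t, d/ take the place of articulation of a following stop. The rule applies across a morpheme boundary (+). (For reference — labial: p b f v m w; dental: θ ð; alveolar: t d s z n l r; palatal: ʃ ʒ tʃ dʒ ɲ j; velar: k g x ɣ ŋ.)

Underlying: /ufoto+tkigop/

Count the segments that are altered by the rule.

/t/ before /k/ (velar) → [k]
1 segment changes.

1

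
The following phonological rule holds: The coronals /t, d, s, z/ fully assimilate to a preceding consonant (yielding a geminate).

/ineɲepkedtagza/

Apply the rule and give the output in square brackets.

/t/ after /d/ → [d] (total assimilation)
/z/ after /g/ → [g] (total assimilation)

[ineɲepkeddagga]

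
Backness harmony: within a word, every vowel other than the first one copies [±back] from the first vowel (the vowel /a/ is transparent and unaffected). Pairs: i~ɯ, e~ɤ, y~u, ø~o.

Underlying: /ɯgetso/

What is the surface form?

[ɯgɤtso]

/e/ harmonizes with /ɯ/ ([+back]) → [ɤ]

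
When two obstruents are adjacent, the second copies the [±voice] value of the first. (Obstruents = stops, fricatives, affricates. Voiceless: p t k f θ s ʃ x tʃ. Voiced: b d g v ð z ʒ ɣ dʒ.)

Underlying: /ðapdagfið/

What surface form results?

/d/ after /p/ (voiceless) → [t]
/f/ after /g/ (voiced) → [v]

[ðaptagvið]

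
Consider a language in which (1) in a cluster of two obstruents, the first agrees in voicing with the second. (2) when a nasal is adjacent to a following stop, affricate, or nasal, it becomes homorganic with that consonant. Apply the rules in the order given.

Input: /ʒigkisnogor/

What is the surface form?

Rule 1: /g/ before /k/ (voiceless) → [k]
After rule 1: ʒikkisnogor
Rule 2: no segment meets the rule's conditions; no change.

[ʒikkisnogor]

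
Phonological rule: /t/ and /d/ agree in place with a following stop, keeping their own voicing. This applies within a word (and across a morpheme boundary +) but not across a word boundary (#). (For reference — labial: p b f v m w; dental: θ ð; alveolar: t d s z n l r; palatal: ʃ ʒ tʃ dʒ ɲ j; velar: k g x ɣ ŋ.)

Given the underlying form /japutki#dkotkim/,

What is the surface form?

/t/ before /k/ (velar) → [k]
/d/ before /k/ (velar) → [g]
/t/ before /k/ (velar) → [k]

[japukki#gkokkim]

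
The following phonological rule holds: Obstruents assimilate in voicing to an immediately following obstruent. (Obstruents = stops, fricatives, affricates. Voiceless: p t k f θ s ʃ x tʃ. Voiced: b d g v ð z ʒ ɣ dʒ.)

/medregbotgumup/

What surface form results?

/t/ before /g/ (voiced) → [d]

[medregbodgumup]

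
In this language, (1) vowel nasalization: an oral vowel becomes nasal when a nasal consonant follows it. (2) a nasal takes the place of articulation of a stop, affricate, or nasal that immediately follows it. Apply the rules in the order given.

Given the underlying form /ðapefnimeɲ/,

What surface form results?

[ðapefnĩmẽɲ]

Rule 1: /i/ before nasal /m/ → [ĩ]
Rule 1: /e/ before nasal /ɲ/ → [ẽ]
After rule 1: ðapefnĩmẽɲ
Rule 2: no segment meets the rule's conditions; no change.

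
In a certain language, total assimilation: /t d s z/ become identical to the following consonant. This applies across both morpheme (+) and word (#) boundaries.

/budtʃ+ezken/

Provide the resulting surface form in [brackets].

/d/ before /tʃ/ → [tʃ] (total assimilation)
/z/ before /k/ → [k] (total assimilation)

[butʃtʃ+ekken]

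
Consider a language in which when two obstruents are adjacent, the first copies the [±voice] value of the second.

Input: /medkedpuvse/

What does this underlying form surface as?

/d/ before /k/ (voiceless) → [t]
/d/ before /p/ (voiceless) → [t]
/v/ before /s/ (voiceless) → [f]

[metketpufse]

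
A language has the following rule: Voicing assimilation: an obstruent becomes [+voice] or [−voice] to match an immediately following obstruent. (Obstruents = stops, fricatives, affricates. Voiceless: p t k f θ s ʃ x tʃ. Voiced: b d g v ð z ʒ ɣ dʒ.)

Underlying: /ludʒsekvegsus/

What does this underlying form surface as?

[lutʃsegveksus]

/dʒ/ before /s/ (voiceless) → [tʃ]
/k/ before /v/ (voiced) → [g]
/g/ before /s/ (voiceless) → [k]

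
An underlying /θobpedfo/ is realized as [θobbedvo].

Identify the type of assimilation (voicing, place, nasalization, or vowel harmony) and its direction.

voicing assimilation, progressive

/p/→[b] /f/→[v].
Each target copies a feature from the preceding segment, so the direction is progressive.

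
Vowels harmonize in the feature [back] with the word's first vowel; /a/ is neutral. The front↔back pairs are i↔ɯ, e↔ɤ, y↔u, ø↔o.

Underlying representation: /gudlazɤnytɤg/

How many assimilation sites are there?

/y/ harmonizes with /u/ ([+back]) → [u]
1 segment changes.

1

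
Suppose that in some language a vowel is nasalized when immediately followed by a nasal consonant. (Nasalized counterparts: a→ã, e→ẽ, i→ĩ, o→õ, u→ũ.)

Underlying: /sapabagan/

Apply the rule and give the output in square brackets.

/a/ before nasal /n/ → [ã]

[sapabagãn]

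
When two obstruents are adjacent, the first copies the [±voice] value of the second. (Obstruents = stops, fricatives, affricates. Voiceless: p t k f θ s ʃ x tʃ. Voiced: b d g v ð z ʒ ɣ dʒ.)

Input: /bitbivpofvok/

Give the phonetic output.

[bidbifpovvok]

/t/ before /b/ (voiced) → [d]
/v/ before /p/ (voiceless) → [f]
/f/ before /v/ (voiced) → [v]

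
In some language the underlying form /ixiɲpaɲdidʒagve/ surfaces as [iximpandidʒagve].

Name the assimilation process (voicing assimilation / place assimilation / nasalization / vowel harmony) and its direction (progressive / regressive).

place assimilation, regressive

/ɲ/→[m] /ɲ/→[n].
Each target copies a feature from the following segment, so the direction is regressive.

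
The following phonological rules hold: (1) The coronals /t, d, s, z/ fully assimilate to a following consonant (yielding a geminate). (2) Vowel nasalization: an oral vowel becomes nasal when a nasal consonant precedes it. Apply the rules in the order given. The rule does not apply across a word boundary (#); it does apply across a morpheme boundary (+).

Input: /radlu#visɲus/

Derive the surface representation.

Rule 1: /d/ before /l/ → [l] (total assimilation)
Rule 1: /s/ before /ɲ/ → [ɲ] (total assimilation)
After rule 1: rallu#viɲɲus
Rule 2: /u/ after nasal /ɲ/ → [ũ]

[rallu#viɲɲũs]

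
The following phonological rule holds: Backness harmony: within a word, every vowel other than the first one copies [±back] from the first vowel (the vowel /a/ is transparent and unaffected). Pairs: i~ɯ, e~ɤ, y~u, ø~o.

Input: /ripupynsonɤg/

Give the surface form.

/u/ harmonizes with /i/ ([-back]) → [y]
/o/ harmonizes with /i/ ([-back]) → [ø]
/ɤ/ harmonizes with /i/ ([-back]) → [e]

[ripypynsøneg]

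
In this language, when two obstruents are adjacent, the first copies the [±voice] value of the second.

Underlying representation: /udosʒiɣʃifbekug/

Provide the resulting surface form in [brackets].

[udozʒixʃivbekug]

/s/ before /ʒ/ (voiced) → [z]
/ɣ/ before /ʃ/ (voiceless) → [x]
/f/ before /b/ (voiced) → [v]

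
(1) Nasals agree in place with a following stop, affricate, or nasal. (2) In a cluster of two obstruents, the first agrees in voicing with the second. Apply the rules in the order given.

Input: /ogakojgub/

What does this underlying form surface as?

Rule 1: no segment meets the rule's conditions; no change.
After rule 1: ogakojgub
Rule 2: no segment meets the rule's conditions; no change.

[ogakojgub]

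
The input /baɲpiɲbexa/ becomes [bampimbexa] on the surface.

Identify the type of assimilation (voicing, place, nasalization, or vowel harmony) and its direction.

/ɲ/→[m] /ɲ/→[m].
Each target copies a feature from the following segment, so the direction is regressive.

place assimilation, regressive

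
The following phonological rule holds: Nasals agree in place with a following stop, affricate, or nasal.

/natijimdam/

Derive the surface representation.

[natijindam]

/m/ before /d/ (alveolar) → [n]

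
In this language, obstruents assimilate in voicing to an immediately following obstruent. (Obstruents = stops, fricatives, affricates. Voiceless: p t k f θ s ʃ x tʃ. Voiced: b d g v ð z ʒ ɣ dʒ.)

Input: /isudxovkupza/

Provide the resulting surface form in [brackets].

[isutxofkubza]

/d/ before /x/ (voiceless) → [t]
/v/ before /k/ (voiceless) → [f]
/p/ before /z/ (voiced) → [b]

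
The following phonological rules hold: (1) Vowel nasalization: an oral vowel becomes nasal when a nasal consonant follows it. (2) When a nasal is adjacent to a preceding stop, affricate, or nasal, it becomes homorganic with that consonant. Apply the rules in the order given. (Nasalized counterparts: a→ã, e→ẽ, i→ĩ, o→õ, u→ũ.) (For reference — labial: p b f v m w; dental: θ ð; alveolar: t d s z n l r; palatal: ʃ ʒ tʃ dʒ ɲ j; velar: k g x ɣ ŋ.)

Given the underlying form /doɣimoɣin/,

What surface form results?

[doɣĩmoɣĩn]

Rule 1: /i/ before nasal /m/ → [ĩ]
Rule 1: /i/ before nasal /n/ → [ĩ]
After rule 1: doɣĩmoɣĩn
Rule 2: no segment meets the rule's conditions; no change.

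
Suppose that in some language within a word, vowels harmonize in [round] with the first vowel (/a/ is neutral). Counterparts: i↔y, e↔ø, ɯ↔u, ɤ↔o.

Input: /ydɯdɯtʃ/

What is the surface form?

[ydudutʃ]

/ɯ/ harmonizes with /y/ ([+round]) → [u]
/ɯ/ harmonizes with /y/ ([+round]) → [u]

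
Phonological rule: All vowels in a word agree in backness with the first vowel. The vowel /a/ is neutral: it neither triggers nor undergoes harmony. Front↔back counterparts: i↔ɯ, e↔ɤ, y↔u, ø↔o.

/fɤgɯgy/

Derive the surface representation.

[fɤgɯgu]

/y/ harmonizes with /ɤ/ ([+back]) → [u]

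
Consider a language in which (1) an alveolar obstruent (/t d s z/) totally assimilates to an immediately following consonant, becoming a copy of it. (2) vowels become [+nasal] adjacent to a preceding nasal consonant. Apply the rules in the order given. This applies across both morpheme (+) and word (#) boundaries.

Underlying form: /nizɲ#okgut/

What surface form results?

[nĩɲɲ#õkgut]

Rule 1: /z/ before /ɲ/ → [ɲ] (total assimilation)
After rule 1: niɲɲ#okgut
Rule 2: /i/ after nasal /n/ → [ĩ]
Rule 2: /o/ after nasal /ɲ/ → [õ]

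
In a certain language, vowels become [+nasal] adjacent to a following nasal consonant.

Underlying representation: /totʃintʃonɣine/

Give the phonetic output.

/i/ before nasal /n/ → [ĩ]
/o/ before nasal /n/ → [õ]
/i/ before nasal /n/ → [ĩ]

[totʃĩntʃõnɣĩne]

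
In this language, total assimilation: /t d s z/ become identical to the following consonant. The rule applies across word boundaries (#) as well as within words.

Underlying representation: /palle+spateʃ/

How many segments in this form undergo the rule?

/s/ before /p/ → [p] (total assimilation)
1 segment changes.

1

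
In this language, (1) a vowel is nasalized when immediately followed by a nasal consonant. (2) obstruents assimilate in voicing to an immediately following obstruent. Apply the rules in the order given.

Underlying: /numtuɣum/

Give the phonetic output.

[nũmtuɣũm]

Rule 1: /u/ before nasal /m/ → [ũ]
Rule 1: /u/ before nasal /m/ → [ũ]
After rule 1: nũmtuɣũm
Rule 2: no segment meets the rule's conditions; no change.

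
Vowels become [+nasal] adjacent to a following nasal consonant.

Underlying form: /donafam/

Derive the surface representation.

/o/ before nasal /n/ → [õ]
/a/ before nasal /m/ → [ã]

[dõnafãm]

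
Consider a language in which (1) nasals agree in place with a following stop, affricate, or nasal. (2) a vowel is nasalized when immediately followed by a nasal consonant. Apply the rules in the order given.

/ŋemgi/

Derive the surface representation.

Rule 1: /m/ before /g/ (velar) → [ŋ]
After rule 1: ŋeŋgi
Rule 2: /e/ before nasal /ŋ/ → [ẽ]

[ŋẽŋgi]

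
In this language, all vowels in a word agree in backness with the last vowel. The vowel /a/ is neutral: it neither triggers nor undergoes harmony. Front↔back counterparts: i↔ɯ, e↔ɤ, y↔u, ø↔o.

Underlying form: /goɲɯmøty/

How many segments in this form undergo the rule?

2

/o/ harmonizes with /y/ ([-back]) → [ø]
/ɯ/ harmonizes with /y/ ([-back]) → [i]
2 segments change.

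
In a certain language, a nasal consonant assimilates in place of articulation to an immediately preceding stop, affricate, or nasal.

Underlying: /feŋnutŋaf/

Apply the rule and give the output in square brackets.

/n/ after /ŋ/ (velar) → [ŋ]
/ŋ/ after /t/ (alveolar) → [n]

[feŋŋutnaf]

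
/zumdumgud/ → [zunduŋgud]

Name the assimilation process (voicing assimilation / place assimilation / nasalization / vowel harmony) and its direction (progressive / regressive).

place assimilation, regressive

/m/→[n] /m/→[ŋ].
Each target copies a feature from the following segment, so the direction is regressive.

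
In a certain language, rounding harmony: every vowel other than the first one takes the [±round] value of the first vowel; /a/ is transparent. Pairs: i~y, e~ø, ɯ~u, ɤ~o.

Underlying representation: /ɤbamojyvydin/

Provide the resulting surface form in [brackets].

[ɤbamɤjividin]

/o/ harmonizes with /ɤ/ ([-round]) → [ɤ]
/y/ harmonizes with /ɤ/ ([-round]) → [i]
/y/ harmonizes with /ɤ/ ([-round]) → [i]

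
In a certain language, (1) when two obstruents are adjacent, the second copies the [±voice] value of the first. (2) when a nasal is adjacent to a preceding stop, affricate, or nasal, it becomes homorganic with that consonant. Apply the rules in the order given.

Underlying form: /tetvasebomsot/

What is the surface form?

[tetfasebomsot]

Rule 1: /v/ after /t/ (voiceless) → [f]
After rule 1: tetfasebomsot
Rule 2: no segment meets the rule's conditions; no change.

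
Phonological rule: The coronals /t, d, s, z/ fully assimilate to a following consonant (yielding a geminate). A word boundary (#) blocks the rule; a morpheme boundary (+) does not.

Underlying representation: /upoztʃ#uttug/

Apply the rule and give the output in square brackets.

/z/ before /tʃ/ → [tʃ] (total assimilation)

[upotʃtʃ#uttug]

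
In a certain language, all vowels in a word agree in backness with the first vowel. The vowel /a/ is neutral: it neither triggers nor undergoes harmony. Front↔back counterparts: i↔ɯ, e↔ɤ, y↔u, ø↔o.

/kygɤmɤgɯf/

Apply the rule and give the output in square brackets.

[kygemegif]

/ɤ/ harmonizes with /y/ ([-back]) → [e]
/ɤ/ harmonizes with /y/ ([-back]) → [e]
/ɯ/ harmonizes with /y/ ([-back]) → [i]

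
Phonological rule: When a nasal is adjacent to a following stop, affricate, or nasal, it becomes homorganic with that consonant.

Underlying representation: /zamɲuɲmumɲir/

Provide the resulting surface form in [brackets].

[zaɲɲummuɲɲir]

/m/ before /ɲ/ (palatal) → [ɲ]
/ɲ/ before /m/ (labial) → [m]
/m/ before /ɲ/ (palatal) → [ɲ]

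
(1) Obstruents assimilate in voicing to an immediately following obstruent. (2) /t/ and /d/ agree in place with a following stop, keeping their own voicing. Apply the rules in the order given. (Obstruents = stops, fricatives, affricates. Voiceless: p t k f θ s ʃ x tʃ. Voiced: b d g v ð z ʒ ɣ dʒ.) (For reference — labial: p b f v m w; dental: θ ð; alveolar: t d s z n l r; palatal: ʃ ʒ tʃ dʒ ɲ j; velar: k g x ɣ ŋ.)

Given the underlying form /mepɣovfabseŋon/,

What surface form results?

[mebɣoffapseŋon]

Rule 1: /p/ before /ɣ/ (voiced) → [b]
Rule 1: /v/ before /f/ (voiceless) → [f]
Rule 1: /b/ before /s/ (voiceless) → [p]
After rule 1: mebɣoffapseŋon
Rule 2: no segment meets the rule's conditions; no change.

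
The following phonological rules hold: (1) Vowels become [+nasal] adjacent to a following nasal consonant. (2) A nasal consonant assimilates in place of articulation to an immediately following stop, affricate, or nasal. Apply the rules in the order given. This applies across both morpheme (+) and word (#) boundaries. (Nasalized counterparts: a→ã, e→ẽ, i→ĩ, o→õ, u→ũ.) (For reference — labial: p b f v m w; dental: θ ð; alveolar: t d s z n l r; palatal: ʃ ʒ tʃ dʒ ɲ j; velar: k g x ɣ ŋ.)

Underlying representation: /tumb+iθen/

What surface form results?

Rule 1: /u/ before nasal /m/ → [ũ]
Rule 1: /e/ before nasal /n/ → [ẽ]
After rule 1: tũmb+iθẽn
Rule 2: no segment meets the rule's conditions; no change.

[tũmb+iθẽn]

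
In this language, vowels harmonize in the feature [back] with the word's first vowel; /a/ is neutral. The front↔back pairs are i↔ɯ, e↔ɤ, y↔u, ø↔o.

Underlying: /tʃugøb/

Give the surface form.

[tʃugob]

/ø/ harmonizes with /u/ ([+back]) → [o]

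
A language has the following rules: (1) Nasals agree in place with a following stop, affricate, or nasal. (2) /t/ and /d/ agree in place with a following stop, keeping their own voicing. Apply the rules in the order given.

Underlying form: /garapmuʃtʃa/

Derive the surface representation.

Rule 1: no segment meets the rule's conditions; no change.
After rule 1: garapmuʃtʃa
Rule 2: no segment meets the rule's conditions; no change.

[garapmuʃtʃa]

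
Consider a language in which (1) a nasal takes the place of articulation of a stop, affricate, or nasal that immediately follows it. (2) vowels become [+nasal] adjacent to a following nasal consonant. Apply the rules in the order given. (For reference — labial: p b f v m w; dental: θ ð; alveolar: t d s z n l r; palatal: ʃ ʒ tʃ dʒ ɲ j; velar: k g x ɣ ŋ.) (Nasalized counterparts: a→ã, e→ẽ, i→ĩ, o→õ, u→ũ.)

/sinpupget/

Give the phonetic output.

[sĩmpupget]

Rule 1: /n/ before /p/ (labial) → [m]
After rule 1: simpupget
Rule 2: /i/ before nasal /m/ → [ĩ]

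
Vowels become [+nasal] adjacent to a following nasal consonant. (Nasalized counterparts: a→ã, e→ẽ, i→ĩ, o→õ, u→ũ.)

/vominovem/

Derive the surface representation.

/o/ before nasal /m/ → [õ]
/i/ before nasal /n/ → [ĩ]
/e/ before nasal /m/ → [ẽ]

[võmĩnovẽm]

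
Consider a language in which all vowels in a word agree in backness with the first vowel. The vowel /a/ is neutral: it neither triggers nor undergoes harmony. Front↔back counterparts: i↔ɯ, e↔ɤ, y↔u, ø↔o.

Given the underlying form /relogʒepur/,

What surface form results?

[reløgʒepyr]

/o/ harmonizes with /e/ ([-back]) → [ø]
/u/ harmonizes with /e/ ([-back]) → [y]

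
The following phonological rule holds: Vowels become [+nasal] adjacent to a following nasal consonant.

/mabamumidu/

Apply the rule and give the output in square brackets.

/a/ before nasal /m/ → [ã]
/u/ before nasal /m/ → [ũ]

[mabãmũmidu]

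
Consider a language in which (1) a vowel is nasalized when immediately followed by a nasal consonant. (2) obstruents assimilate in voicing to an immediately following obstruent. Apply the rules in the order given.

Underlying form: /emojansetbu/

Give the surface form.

[ẽmojãnsedbu]

Rule 1: /e/ before nasal /m/ → [ẽ]
Rule 1: /a/ before nasal /n/ → [ã]
After rule 1: ẽmojãnsetbu
Rule 2: /t/ before /b/ (voiced) → [d]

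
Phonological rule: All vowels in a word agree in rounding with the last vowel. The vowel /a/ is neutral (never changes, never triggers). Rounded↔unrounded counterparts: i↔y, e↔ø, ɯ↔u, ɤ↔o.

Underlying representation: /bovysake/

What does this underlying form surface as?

/o/ harmonizes with /e/ ([-round]) → [ɤ]
/y/ harmonizes with /e/ ([-round]) → [i]

[bɤvisake]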